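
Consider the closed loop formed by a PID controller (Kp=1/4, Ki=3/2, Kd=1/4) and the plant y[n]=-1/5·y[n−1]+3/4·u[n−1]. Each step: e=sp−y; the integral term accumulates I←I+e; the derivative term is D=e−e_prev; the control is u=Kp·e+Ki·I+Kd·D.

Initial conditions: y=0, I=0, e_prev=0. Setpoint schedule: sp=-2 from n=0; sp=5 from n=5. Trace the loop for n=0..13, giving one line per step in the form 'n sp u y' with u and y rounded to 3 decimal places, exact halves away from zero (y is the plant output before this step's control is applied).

(exact arithmetic carried between steps; '≈' marks a value shown rounded to 6 d.p. or computed from one; I and e_prev carry over from the previous line; the table rounds u and y to 3 d.p., halves away from zero)
n=0: y=0, sp=-2, e=sp−y=-2; I=-2, D=e−e_prev=-2; u=1/4·(-2)+3/2·(-2)+1/4·(-2)=-4; next y=-1/5·0+3/4·(-4)=-3
n=1: y=-3, sp=-2, e=sp−y=1; I=-1, D=e−e_prev=3; u=1/4·1+3/2·(-1)+1/4·3=-0.5; next y=-1/5·(-3)+3/4·(-0.5)=0.225
n=2: y=0.225, sp=-2, e=sp−y=-2.225; I=-3.225, D=e−e_prev=-3.225; u=1/4·(-2.225)+3/2·(-3.225)+1/4·(-3.225)=-6.2; next y=-1/5·0.225+3/4·(-6.2)=-4.695
n=3: y=-4.695, sp=-2, e=sp−y=2.695; I=-0.53, D=e−e_prev=4.92; u=1/4·2.695+3/2·(-0.53)+1/4·4.92=1.10875; next y=-1/5·(-4.695)+3/4·1.10875≈1.770563
n=4: y≈1.770563, sp=-2, e=sp−y≈-3.770563; I≈-4.300563, D=e−e_prev≈-6.465563; u=1/4·(-3.770563)+3/2·(-4.300563)+1/4·(-6.465563)≈-9.009875; next y=-1/5·1.770563+3/4·(-9.009875)≈-7.111519
n=5: y≈-7.111519, sp=5, e=sp−y≈12.111519; I≈7.810956, D=e−e_prev≈15.882081; u=1/4·12.111519+3/2·7.810956+1/4·15.882081≈18.714834; next y=-1/5·(-7.111519)+3/4·18.714834≈15.458430
n=6: y≈15.458430, sp=5, e=sp−y≈-10.458430; I≈-2.647473, D=e−e_prev≈-22.569948; u=1/4·(-10.458430)+3/2·(-2.647473)+1/4·(-22.569948)≈-12.228304; next y=-1/5·15.458430+3/4·(-12.228304)≈-12.262914
n=7: y≈-12.262914, sp=5, e=sp−y≈17.262914; I≈14.615441, D=e−e_prev≈27.721344; u=1/4·17.262914+3/2·14.615441+1/4·27.721344≈33.169226; next y=-1/5·(-12.262914)+3/4·33.169226≈27.329502
n=8: y≈27.329502, sp=5, e=sp−y≈-22.329502; I≈-7.714061, D=e−e_prev≈-39.592416; u=1/4·(-22.329502)+3/2·(-7.714061)+1/4·(-39.592416)≈-27.051572; next y=-1/5·27.329502+3/4·(-27.051572)≈-25.754579
n=9: y≈-25.754579, sp=5, e=sp−y≈30.754579; I≈23.040518, D=e−e_prev≈53.084081; u=1/4·30.754579+3/2·23.040518+1/4·53.084081≈55.520442; next y=-1/5·(-25.754579)+3/4·55.520442≈46.791247
n=10: y≈46.791247, sp=5, e=sp−y≈-41.791247; I≈-18.750729, D=e−e_prev≈-72.545826; u=1/4·(-41.791247)+3/2·(-18.750729)+1/4·(-72.545826)≈-56.710363; next y=-1/5·46.791247+3/4·(-56.710363)≈-51.891021
n=11: y≈-51.891021, sp=5, e=sp−y≈56.891021; I≈38.140292, D=e−e_prev≈98.682269; u=1/4·56.891021+3/2·38.140292+1/4·98.682269≈96.103760; next y=-1/5·(-51.891021)+3/4·96.103760≈82.456025
n=12: y≈82.456025, sp=5, e=sp−y≈-77.456025; I≈-39.315733, D=e−e_prev≈-134.347046; u=1/4·(-77.456025)+3/2·(-39.315733)+1/4·(-134.347046)≈-111.924367; next y=-1/5·82.456025+3/4·(-111.924367)≈-100.434480
n=13: y≈-100.434480, sp=5, e=sp−y≈105.434480; I≈66.118747, D=e−e_prev≈182.890504; u=1/4·105.434480+3/2·66.118747+1/4·182.890504≈171.259367; next y=-1/5·(-100.434480)+3/4·171.259367≈148.531421

0 -2 -4.000 0.000
1 -2 -0.500 -3.000
2 -2 -6.200 0.225
3 -2 1.109 -4.695
4 -2 -9.010 1.771
5 5 18.715 -7.112
6 5 -12.228 15.458
7 5 33.169 -12.263
8 5 -27.052 27.330
9 5 55.520 -25.755
10 5 -56.710 46.791
11 5 96.104 -51.891
12 5 -111.924 82.456
13 5 171.259 -100.434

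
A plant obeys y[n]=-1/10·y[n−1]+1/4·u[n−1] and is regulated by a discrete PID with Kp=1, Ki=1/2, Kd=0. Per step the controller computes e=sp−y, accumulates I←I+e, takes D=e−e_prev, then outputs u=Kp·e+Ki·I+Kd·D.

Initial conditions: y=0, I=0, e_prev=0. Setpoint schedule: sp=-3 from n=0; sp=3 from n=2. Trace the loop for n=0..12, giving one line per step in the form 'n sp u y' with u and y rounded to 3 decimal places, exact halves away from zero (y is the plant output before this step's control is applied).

0 -3 -4.500 0.000
1 -3 -4.313 -1.125
2 3 3.511 -0.966
3 3 2.584 0.974
4 3 4.235 0.549
5 3 4.778 1.004
6 3 5.641 1.094
7 3 6.284 1.301
8 3 6.923 1.441
9 3 7.484 1.587
10 3 8.002 1.712
11 3 8.471 1.829
12 3 8.898 1.935

(exact arithmetic carried between steps; '≈' marks a value shown rounded to 6 d.p. or computed from one; I and e_prev carry over from the previous line; the table rounds u and y to 3 d.p., halves away from zero)
n=0: y=0, sp=-3, e=sp−y=-3; I=-3, D=e−e_prev=-3; u=1·(-3)+1/2·(-3)+0·(-3)=-4.5; next y=-1/10·0+1/4·(-4.5)=-1.125
n=1: y=-1.125, sp=-3, e=sp−y=-1.875; I=-4.875, D=e−e_prev=1.125; u=1·(-1.875)+1/2·(-4.875)+0·1.125=-4.3125; next y=-1/10·(-1.125)+1/4·(-4.3125)=-0.965625
n=2: y=-0.965625, sp=3, e=sp−y=3.965625; I=-0.909375, D=e−e_prev=5.840625; u=1·3.965625+1/2·(-0.909375)+0·5.840625≈3.510938; next y=-1/10·(-0.965625)+1/4·3.510938≈0.974297
n=3: y≈0.974297, sp=3, e=sp−y≈2.025703; I≈1.116328, D=e−e_prev≈-1.939922; u=1·2.025703+1/2·1.116328+0·(-1.939922)≈2.583867; next y=-1/10·0.974297+1/4·2.583867≈0.548537
n=4: y≈0.548537, sp=3, e=sp−y≈2.451463; I≈3.567791, D=e−e_prev≈0.425760; u=1·2.451463+1/2·3.567791+0·0.425760≈4.235358; next y=-1/10·0.548537+1/4·4.235358≈1.003986
n=5: y≈1.003986, sp=3, e=sp−y≈1.996014; I≈5.563805, D=e−e_prev≈-0.455449; u=1·1.996014+1/2·5.563805+0·(-0.455449)≈4.777917; next y=-1/10·1.003986+1/4·4.777917≈1.094081
n=6: y≈1.094081, sp=3, e=sp−y≈1.905919; I≈7.469725, D=e−e_prev≈-0.090095; u=1·1.905919+1/2·7.469725+0·(-0.090095)≈5.640782; next y=-1/10·1.094081+1/4·5.640782≈1.300787
n=7: y≈1.300787, sp=3, e=sp−y≈1.699213; I≈9.168937, D=e−e_prev≈-0.206707; u=1·1.699213+1/2·9.168937+0·(-0.206707)≈6.283681; next y=-1/10·1.300787+1/4·6.283681≈1.440842
n=8: y≈1.440842, sp=3, e=sp−y≈1.559158; I≈10.728096, D=e−e_prev≈-0.140054; u=1·1.559158+1/2·10.728096+0·(-0.140054)≈6.923206; next y=-1/10·1.440842+1/4·6.923206≈1.586717
n=9: y≈1.586717, sp=3, e=sp−y≈1.413283; I≈12.141378, D=e−e_prev≈-0.145876; u=1·1.413283+1/2·12.141378+0·(-0.145876)≈7.483972; next y=-1/10·1.586717+1/4·7.483972≈1.712321
n=10: y≈1.712321, sp=3, e=sp−y≈1.287679; I≈13.429057, D=e−e_prev≈-0.125604; u=1·1.287679+1/2·13.429057+0·(-0.125604)≈8.002207; next y=-1/10·1.712321+1/4·8.002207≈1.829320
n=11: y≈1.829320, sp=3, e=sp−y≈1.170680; I≈14.599737, D=e−e_prev≈-0.116999; u=1·1.170680+1/2·14.599737+0·(-0.116999)≈8.470549; next y=-1/10·1.829320+1/4·8.470549≈1.934705
n=12: y≈1.934705, sp=3, e=sp−y≈1.065295; I≈15.665032, D=e−e_prev≈-0.105386; u=1·1.065295+1/2·15.665032+0·(-0.105386)≈8.897811; next y=-1/10·1.934705+1/4·8.897811≈2.030982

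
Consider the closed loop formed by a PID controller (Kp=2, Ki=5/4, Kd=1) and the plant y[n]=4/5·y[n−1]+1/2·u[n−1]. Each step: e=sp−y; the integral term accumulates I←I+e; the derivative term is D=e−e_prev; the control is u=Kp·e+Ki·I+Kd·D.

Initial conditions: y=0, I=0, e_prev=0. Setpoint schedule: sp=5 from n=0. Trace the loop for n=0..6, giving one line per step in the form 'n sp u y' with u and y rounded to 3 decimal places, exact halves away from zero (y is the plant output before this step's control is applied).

(exact arithmetic carried between steps; '≈' marks a value shown rounded to 6 d.p. or computed from one; I and e_prev carry over from the previous line; the table rounds u and y to 3 d.p., halves away from zero)
n=0: y=0, sp=5, e=sp−y=5; I=5, D=e−e_prev=5; u=2·5+5/4·5+1·5=21.25; next y=4/5·0+1/2·21.25=10.625
n=1: y=10.625, sp=5, e=sp−y=-5.625; I=-0.625, D=e−e_prev=-10.625; u=2·(-5.625)+5/4·(-0.625)+1·(-10.625)=-22.65625; next y=4/5·10.625+1/2·(-22.65625)=-2.828125
n=2: y=-2.828125, sp=5, e=sp−y=7.828125; I=7.203125, D=e−e_prev=13.453125; u=2·7.828125+5/4·7.203125+1·13.453125≈38.113281; next y=4/5·(-2.828125)+1/2·38.113281≈16.794141
n=3: y≈16.794141, sp=5, e=sp−y≈-11.794141; I≈-4.591016, D=e−e_prev≈-19.622266; u=2·(-11.794141)+5/4·(-4.591016)+1·(-19.622266)≈-48.949316; next y=4/5·16.794141+1/2·(-48.949316)≈-11.039346
n=4: y≈-11.039346, sp=5, e=sp−y≈16.039346; I≈11.448330, D=e−e_prev≈27.833486; u=2·16.039346+5/4·11.448330+1·27.833486≈74.222590; next y=4/5·(-11.039346)+1/2·74.222590≈28.279819
n=5: y≈28.279819, sp=5, e=sp−y≈-23.279819; I≈-11.831489, D=e−e_prev≈-39.319164; u=2·(-23.279819)+5/4·(-11.831489)+1·(-39.319164)≈-100.668162; next y=4/5·28.279819+1/2·(-100.668162)≈-27.710226
n=6: y≈-27.710226, sp=5, e=sp−y≈32.710226; I≈20.878738, D=e−e_prev≈55.990045; u=2·32.710226+5/4·20.878738+1·55.990045≈147.508919; next y=4/5·(-27.710226)+1/2·147.508919≈51.586279

0 5 21.250 0.000
1 5 -22.656 10.625
2 5 38.113 -2.828
3 5 -48.949 16.794
4 5 74.223 -11.039
5 5 -100.668 28.280
6 5 147.509 -27.710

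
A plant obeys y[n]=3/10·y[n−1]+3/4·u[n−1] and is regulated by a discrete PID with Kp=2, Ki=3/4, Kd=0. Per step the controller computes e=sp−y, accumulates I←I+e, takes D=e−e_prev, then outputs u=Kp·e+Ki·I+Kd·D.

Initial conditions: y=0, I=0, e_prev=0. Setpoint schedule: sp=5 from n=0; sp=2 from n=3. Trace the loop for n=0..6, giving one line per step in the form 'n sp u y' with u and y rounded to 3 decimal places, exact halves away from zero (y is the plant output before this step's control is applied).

(exact arithmetic carried between steps; '≈' marks a value shown rounded to 6 d.p. or computed from one; I and e_prev carry over from the previous line; the table rounds u and y to 3 d.p., halves away from zero)
n=0: y=0, sp=5, e=sp−y=5; I=5, D=e−e_prev=5; u=2·5+3/4·5+0·5=13.75; next y=3/10·0+3/4·13.75=10.3125
n=1: y=10.3125, sp=5, e=sp−y=-5.3125; I=-0.3125, D=e−e_prev=-10.3125; u=2·(-5.3125)+3/4·(-0.3125)+0·(-10.3125)=-10.859375; next y=3/10·10.3125+3/4·(-10.859375)≈-5.050781
n=2: y≈-5.050781, sp=5, e=sp−y≈10.050781; I≈9.738281, D=e−e_prev≈15.363281; u=2·10.050781+3/4·9.738281+0·15.363281≈27.405273; next y=3/10·(-5.050781)+3/4·27.405273≈19.038721
n=3: y≈19.038721, sp=2, e=sp−y≈-17.038721; I≈-7.300439, D=e−e_prev≈-27.089502; u=2·(-17.038721)+3/4·(-7.300439)+0·(-27.089502)≈-39.552771; next y=3/10·19.038721+3/4·(-39.552771)≈-23.952962
n=4: y≈-23.952962, sp=2, e=sp−y≈25.952962; I≈18.652523, D=e−e_prev≈42.991683; u=2·25.952962+3/4·18.652523+0·42.991683≈65.895316; next y=3/10·(-23.952962)+3/4·65.895316≈42.235598
n=5: y≈42.235598, sp=2, e=sp−y≈-40.235598; I≈-21.583076, D=e−e_prev≈-66.188560; u=2·(-40.235598)+3/4·(-21.583076)+0·(-66.188560)≈-96.658504; next y=3/10·42.235598+3/4·(-96.658504)≈-59.823198
n=6: y≈-59.823198, sp=2, e=sp−y≈61.823198; I≈40.240122, D=e−e_prev≈102.058797; u=2·61.823198+3/4·40.240122+0·102.058797≈153.826488; next y=3/10·(-59.823198)+3/4·153.826488≈97.422907

0 5 13.750 0.000
1 5 -10.859 10.313
2 5 27.405 -5.051
3 2 -39.553 19.039
4 2 65.895 -23.953
5 2 -96.659 42.236
6 2 153.826 -59.823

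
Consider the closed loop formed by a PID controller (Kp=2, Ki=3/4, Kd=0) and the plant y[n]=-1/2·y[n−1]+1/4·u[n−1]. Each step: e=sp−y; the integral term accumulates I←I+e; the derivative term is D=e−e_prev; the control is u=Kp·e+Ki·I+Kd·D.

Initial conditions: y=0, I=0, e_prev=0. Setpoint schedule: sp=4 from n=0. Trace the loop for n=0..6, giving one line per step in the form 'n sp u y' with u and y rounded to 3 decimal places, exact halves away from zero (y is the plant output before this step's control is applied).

(exact arithmetic carried between steps; '≈' marks a value shown rounded to 6 d.p. or computed from one; I and e_prev carry over from the previous line; the table rounds u and y to 3 d.p., halves away from zero)
n=0: y=0, sp=4, e=sp−y=4; I=4, D=e−e_prev=4; u=2·4+3/4·4+0·4=11; next y=-1/2·0+1/4·11=2.75
n=1: y=2.75, sp=4, e=sp−y=1.25; I=5.25, D=e−e_prev=-2.75; u=2·1.25+3/4·5.25+0·(-2.75)=6.4375; next y=-1/2·2.75+1/4·6.4375=0.234375
n=2: y=0.234375, sp=4, e=sp−y=3.765625; I=9.015625, D=e−e_prev=2.515625; u=2·3.765625+3/4·9.015625+0·2.515625≈14.292969; next y=-1/2·0.234375+1/4·14.292969≈3.456055
n=3: y≈3.456055, sp=4, e=sp−y≈0.543945; I≈9.559570, D=e−e_prev≈-3.221680; u=2·0.543945+3/4·9.559570+0·(-3.221680)≈8.257568; next y=-1/2·3.456055+1/4·8.257568≈0.336365
n=4: y≈0.336365, sp=4, e=sp−y≈3.663635; I≈13.223206, D=e−e_prev≈3.119690; u=2·3.663635+3/4·13.223206+0·3.119690≈17.244675; next y=-1/2·0.336365+1/4·17.244675≈4.142986
n=5: y≈4.142986, sp=4, e=sp−y≈-0.142986; I≈13.080219, D=e−e_prev≈-3.806622; u=2·(-0.142986)+3/4·13.080219+0·(-3.806622)≈9.524192; next y=-1/2·4.142986+1/4·9.524192≈0.309555
n=6: y≈0.309555, sp=4, e=sp−y≈3.690445; I≈16.770664, D=e−e_prev≈3.833431; u=2·3.690445+3/4·16.770664+0·3.833431≈19.958889; next y=-1/2·0.309555+1/4·19.958889≈4.834945

0 4 11.000 0.000
1 4 6.438 2.750
2 4 14.293 0.234
3 4 8.258 3.456
4 4 17.245 0.336
5 4 9.524 4.143
6 4 19.959 0.310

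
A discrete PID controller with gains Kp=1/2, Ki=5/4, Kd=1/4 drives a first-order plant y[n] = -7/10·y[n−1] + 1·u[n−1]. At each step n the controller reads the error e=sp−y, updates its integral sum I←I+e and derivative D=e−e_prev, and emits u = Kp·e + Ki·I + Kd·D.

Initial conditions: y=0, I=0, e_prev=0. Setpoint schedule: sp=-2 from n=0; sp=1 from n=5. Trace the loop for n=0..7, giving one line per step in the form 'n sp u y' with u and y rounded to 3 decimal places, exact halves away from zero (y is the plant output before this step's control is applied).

(exact arithmetic carried between steps; '≈' marks a value shown rounded to 6 d.p. or computed from one; I and e_prev carry over from the previous line; the table rounds u and y to 3 d.p., halves away from zero)
n=0: y=0, sp=-2, e=sp−y=-2; I=-2, D=e−e_prev=-2; u=1/2·(-2)+5/4·(-2)+1/4·(-2)=-4; next y=-7/10·0+1·(-4)=-4
n=1: y=-4, sp=-2, e=sp−y=2; I=0, D=e−e_prev=4; u=1/2·2+5/4·0+1/4·4=2; next y=-7/10·(-4)+1·2=4.8
n=2: y=4.8, sp=-2, e=sp−y=-6.8; I=-6.8, D=e−e_prev=-8.8; u=1/2·(-6.8)+5/4·(-6.8)+1/4·(-8.8)=-14.1; next y=-7/10·4.8+1·(-14.1)=-17.46
n=3: y=-17.46, sp=-2, e=sp−y=15.46; I=8.66, D=e−e_prev=22.26; u=1/2·15.46+5/4·8.66+1/4·22.26=24.12; next y=-7/10·(-17.46)+1·24.12=36.342
n=4: y=36.342, sp=-2, e=sp−y=-38.342; I=-29.682, D=e−e_prev=-53.802; u=1/2·(-38.342)+5/4·(-29.682)+1/4·(-53.802)=-69.724; next y=-7/10·36.342+1·(-69.724)=-95.1634
n=5: y=-95.1634, sp=1, e=sp−y=96.1634; I=66.4814, D=e−e_prev=134.5054; u=1/2·96.1634+5/4·66.4814+1/4·134.5054=164.8098; next y=-7/10·(-95.1634)+1·164.8098=231.42418
n=6: y=231.42418, sp=1, e=sp−y=-230.42418; I=-163.94278, D=e−e_prev=-326.58758; u=1/2·(-230.42418)+5/4·(-163.94278)+1/4·(-326.58758)=-401.78746; next y=-7/10·231.42418+1·(-401.78746)=-563.784386
n=7: y=-563.784386, sp=1, e=sp−y=564.784386; I=400.841606, D=e−e_prev=795.208566; u=1/2·564.784386+5/4·400.841606+1/4·795.208566=982.246342; next y=-7/10·(-563.784386)+1·982.246342≈1376.895412

0 -2 -4.000 0.000
1 -2 2.000 -4.000
2 -2 -14.100 4.800
3 -2 24.120 -17.460
4 -2 -69.724 36.342
5 1 164.810 -95.163
6 1 -401.787 231.424
7 1 982.246 -563.784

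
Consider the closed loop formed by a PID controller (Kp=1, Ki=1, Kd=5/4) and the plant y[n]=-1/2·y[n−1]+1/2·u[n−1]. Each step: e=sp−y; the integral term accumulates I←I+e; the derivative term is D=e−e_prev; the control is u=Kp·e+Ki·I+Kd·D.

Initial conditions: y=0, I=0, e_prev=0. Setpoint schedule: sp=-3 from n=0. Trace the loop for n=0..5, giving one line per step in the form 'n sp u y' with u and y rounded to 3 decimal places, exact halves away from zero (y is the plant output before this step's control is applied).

(exact arithmetic carried between steps; '≈' marks a value shown rounded to 6 d.p. or computed from one; I and e_prev carry over from the previous line; the table rounds u and y to 3 d.p., halves away from zero)
n=0: y=0, sp=-3, e=sp−y=-3; I=-3, D=e−e_prev=-3; u=1·(-3)+1·(-3)+5/4·(-3)=-9.75; next y=-1/2·0+1/2·(-9.75)=-4.875
n=1: y=-4.875, sp=-3, e=sp−y=1.875; I=-1.125, D=e−e_prev=4.875; u=1·1.875+1·(-1.125)+5/4·4.875=6.84375; next y=-1/2·(-4.875)+1/2·6.84375=5.859375
n=2: y=5.859375, sp=-3, e=sp−y=-8.859375; I=-9.984375, D=e−e_prev=-10.734375; u=1·(-8.859375)+1·(-9.984375)+5/4·(-10.734375)≈-32.261719; next y=-1/2·5.859375+1/2·(-32.261719)≈-19.060547
n=3: y≈-19.060547, sp=-3, e=sp−y≈16.060547; I≈6.076172, D=e−e_prev≈24.919922; u=1·16.060547+1·6.076172+5/4·24.919922≈53.286621; next y=-1/2·(-19.060547)+1/2·53.286621≈36.173584
n=4: y≈36.173584, sp=-3, e=sp−y≈-39.173584; I≈-33.097412, D=e−e_prev≈-55.234131; u=1·(-39.173584)+1·(-33.097412)+5/4·(-55.234131)≈-141.313660; next y=-1/2·36.173584+1/2·(-141.313660)≈-88.743622
n=5: y≈-88.743622, sp=-3, e=sp−y≈85.743622; I≈52.646210, D=e−e_prev≈124.917206; u=1·85.743622+1·52.646210+5/4·124.917206≈294.536339; next y=-1/2·(-88.743622)+1/2·294.536339≈191.639980

0 -3 -9.750 0.000
1 -3 6.844 -4.875
2 -3 -32.262 5.859
3 -3 53.287 -19.061
4 -3 -141.314 36.174
5 -3 294.536 -88.744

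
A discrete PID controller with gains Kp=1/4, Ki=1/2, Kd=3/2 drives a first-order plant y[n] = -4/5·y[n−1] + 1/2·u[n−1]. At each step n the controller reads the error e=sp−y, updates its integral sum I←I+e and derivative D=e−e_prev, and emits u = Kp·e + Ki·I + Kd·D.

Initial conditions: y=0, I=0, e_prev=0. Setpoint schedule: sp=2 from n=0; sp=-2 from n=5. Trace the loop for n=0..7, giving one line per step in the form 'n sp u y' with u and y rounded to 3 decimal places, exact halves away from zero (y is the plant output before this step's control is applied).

(exact arithmetic carried between steps; '≈' marks a value shown rounded to 6 d.p. or computed from one; I and e_prev carry over from the previous line; the table rounds u and y to 3 d.p., halves away from zero)
n=0: y=0, sp=2, e=sp−y=2; I=2, D=e−e_prev=2; u=1/4·2+1/2·2+3/2·2=4.5; next y=-4/5·0+1/2·4.5=2.25
n=1: y=2.25, sp=2, e=sp−y=-0.25; I=1.75, D=e−e_prev=-2.25; u=1/4·(-0.25)+1/2·1.75+3/2·(-2.25)=-2.5625; next y=-4/5·2.25+1/2·(-2.5625)=-3.08125
n=2: y=-3.08125, sp=2, e=sp−y=5.08125; I=6.83125, D=e−e_prev=5.33125; u=1/4·5.08125+1/2·6.83125+3/2·5.33125≈12.682813; next y=-4/5·(-3.08125)+1/2·12.682813≈8.806406
n=3: y≈8.806406, sp=2, e=sp−y≈-6.806406; I≈0.024844, D=e−e_prev≈-11.887656; u=1/4·(-6.806406)+1/2·0.024844+3/2·(-11.887656)≈-19.520664; next y=-4/5·8.806406+1/2·(-19.520664)≈-16.805457
n=4: y≈-16.805457, sp=2, e=sp−y≈18.805457; I≈18.830301, D=e−e_prev≈25.611863; u=1/4·18.805457+1/2·18.830301+3/2·25.611863≈52.534310; next y=-4/5·(-16.805457)+1/2·52.534310≈39.711520
n=5: y≈39.711520, sp=-2, e=sp−y≈-41.711520; I≈-22.881220, D=e−e_prev≈-60.516977; u=1/4·(-41.711520)+1/2·(-22.881220)+3/2·(-60.516977)≈-112.643956; next y=-4/5·39.711520+1/2·(-112.643956)≈-88.091194
n=6: y≈-88.091194, sp=-2, e=sp−y≈86.091194; I≈63.209975, D=e−e_prev≈127.802715; u=1/4·86.091194+1/2·63.209975+3/2·127.802715≈244.831858; next y=-4/5·(-88.091194)+1/2·244.831858≈192.888885
n=7: y≈192.888885, sp=-2, e=sp−y≈-194.888885; I≈-131.678910, D=e−e_prev≈-280.980079; u=1/4·(-194.888885)+1/2·(-131.678910)+3/2·(-280.980079)≈-536.031794; next y=-4/5·192.888885+1/2·(-536.031794)≈-422.327005

0 2 4.500 0.000
1 2 -2.563 2.250
2 2 12.683 -3.081
3 2 -19.521 8.806
4 2 52.534 -16.805
5 -2 -112.644 39.712
6 -2 244.832 -88.091
7 -2 -536.032 192.889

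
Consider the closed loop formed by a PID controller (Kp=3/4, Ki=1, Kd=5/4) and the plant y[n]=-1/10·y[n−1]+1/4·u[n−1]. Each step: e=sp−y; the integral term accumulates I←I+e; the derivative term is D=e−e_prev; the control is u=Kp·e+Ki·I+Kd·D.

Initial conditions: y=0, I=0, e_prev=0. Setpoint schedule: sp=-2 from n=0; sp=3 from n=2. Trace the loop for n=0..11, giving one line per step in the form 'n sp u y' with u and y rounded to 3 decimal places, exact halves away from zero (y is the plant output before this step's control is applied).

(exact arithmetic carried between steps; '≈' marks a value shown rounded to 6 d.p. or computed from one; I and e_prev carry over from the previous line; the table rounds u and y to 3 d.p., halves away from zero)
n=0: y=0, sp=-2, e=sp−y=-2; I=-2, D=e−e_prev=-2; u=3/4·(-2)+1·(-2)+5/4·(-2)=-6; next y=-1/10·0+1/4·(-6)=-1.5
n=1: y=-1.5, sp=-2, e=sp−y=-0.5; I=-2.5, D=e−e_prev=1.5; u=3/4·(-0.5)+1·(-2.5)+5/4·1.5=-1; next y=-1/10·(-1.5)+1/4·(-1)=-0.1
n=2: y=-0.1, sp=3, e=sp−y=3.1; I=0.6, D=e−e_prev=3.6; u=3/4·3.1+1·0.6+5/4·3.6=7.425; next y=-1/10·(-0.1)+1/4·7.425=1.86625
n=3: y=1.86625, sp=3, e=sp−y=1.13375; I=1.73375, D=e−e_prev=-1.96625; u=3/4·1.13375+1·1.73375+5/4·(-1.96625)=0.12625; next y=-1/10·1.86625+1/4·0.12625≈-0.155063
n=4: y≈-0.155063, sp=3, e=sp−y≈3.155063; I≈4.888813, D=e−e_prev≈2.021313; u=3/4·3.155063+1·4.888813+5/4·2.021313≈9.78175; next y=-1/10·(-0.155063)+1/4·9.78175≈2.460944
n=5: y≈2.460944, sp=3, e=sp−y≈0.539056; I≈5.427869, D=e−e_prev≈-2.616006; u=3/4·0.539056+1·5.427869+5/4·(-2.616006)≈2.562153; next y=-1/10·2.460944+1/4·2.562153≈0.394444
n=6: y≈0.394444, sp=3, e=sp−y≈2.605556; I≈8.033425, D=e−e_prev≈2.066500; u=3/4·2.605556+1·8.033425+5/4·2.066500≈12.570717; next y=-1/10·0.394444+1/4·12.570717≈3.103235
n=7: y≈3.103235, sp=3, e=sp−y≈-0.103235; I≈7.930190, D=e−e_prev≈-2.708791; u=3/4·(-0.103235)+1·7.930190+5/4·(-2.708791)≈4.466775; next y=-1/10·3.103235+1/4·4.466775≈0.806370
n=8: y≈0.806370, sp=3, e=sp−y≈2.193630; I≈10.123820, D=e−e_prev≈2.296864; u=3/4·2.193630+1·10.123820+5/4·2.296864≈14.640122; next y=-1/10·0.806370+1/4·14.640122≈3.579394
n=9: y≈3.579394, sp=3, e=sp−y≈-0.579394; I≈9.544426, D=e−e_prev≈-2.773023; u=3/4·(-0.579394)+1·9.544426+5/4·(-2.773023)≈5.643602; next y=-1/10·3.579394+1/4·5.643602≈1.052961
n=10: y≈1.052961, sp=3, e=sp−y≈1.947039; I≈11.491465, D=e−e_prev≈2.526432; u=3/4·1.947039+1·11.491465+5/4·2.526432≈16.109785; next y=-1/10·1.052961+1/4·16.109785≈3.922150
n=11: y≈3.922150, sp=3, e=sp−y≈-0.922150; I≈10.569315, D=e−e_prev≈-2.869189; u=3/4·(-0.922150)+1·10.569315+5/4·(-2.869189)≈6.291216; next y=-1/10·3.922150+1/4·6.291216≈1.180589

0 -2 -6.000 0.000
1 -2 -1.000 -1.500
2 3 7.425 -0.100
3 3 0.126 1.866
4 3 9.782 -0.155
5 3 2.562 2.461
6 3 12.571 0.394
7 3 4.467 3.103
8 3 14.640 0.806
9 3 5.644 3.579
10 3 16.110 1.053
11 3 6.291 3.922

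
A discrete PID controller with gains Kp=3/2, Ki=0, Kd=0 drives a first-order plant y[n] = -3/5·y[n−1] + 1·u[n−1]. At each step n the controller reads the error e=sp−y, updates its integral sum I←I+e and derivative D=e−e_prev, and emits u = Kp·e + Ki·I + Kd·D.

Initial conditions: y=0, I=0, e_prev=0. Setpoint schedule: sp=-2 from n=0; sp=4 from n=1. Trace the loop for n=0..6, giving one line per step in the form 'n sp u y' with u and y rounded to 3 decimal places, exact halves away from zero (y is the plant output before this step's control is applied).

(exact arithmetic carried between steps; '≈' marks a value shown rounded to 6 d.p. or computed from one; I and e_prev carry over from the previous line; the table rounds u and y to 3 d.p., halves away from zero)
n=0: y=0, sp=-2, e=sp−y=-2; I=-2, D=e−e_prev=-2; u=3/2·(-2)+0·(-2)+0·(-2)=-3; next y=-3/5·0+1·(-3)=-3
n=1: y=-3, sp=4, e=sp−y=7; I=5, D=e−e_prev=9; u=3/2·7+0·5+0·9=10.5; next y=-3/5·(-3)+1·10.5=12.3
n=2: y=12.3, sp=4, e=sp−y=-8.3; I=-3.3, D=e−e_prev=-15.3; u=3/2·(-8.3)+0·(-3.3)+0·(-15.3)=-12.45; next y=-3/5·12.3+1·(-12.45)=-19.83
n=3: y=-19.83, sp=4, e=sp−y=23.83; I=20.53, D=e−e_prev=32.13; u=3/2·23.83+0·20.53+0·32.13=35.745; next y=-3/5·(-19.83)+1·35.745=47.643
n=4: y=47.643, sp=4, e=sp−y=-43.643; I=-23.113, D=e−e_prev=-67.473; u=3/2·(-43.643)+0·(-23.113)+0·(-67.473)=-65.4645; next y=-3/5·47.643+1·(-65.4645)=-94.0503
n=5: y=-94.0503, sp=4, e=sp−y=98.0503; I=74.9373, D=e−e_prev=141.6933; u=3/2·98.0503+0·74.9373+0·141.6933=147.07545; next y=-3/5·(-94.0503)+1·147.07545=203.50563
n=6: y=203.50563, sp=4, e=sp−y=-199.50563; I=-124.56833, D=e−e_prev=-297.55593; u=3/2·(-199.50563)+0·(-124.56833)+0·(-297.55593)=-299.258445; next y=-3/5·203.50563+1·(-299.258445)=-421.361823

0 -2 -3.000 0.000
1 4 10.500 -3.000
2 4 -12.450 12.300
3 4 35.745 -19.830
4 4 -65.465 47.643
5 4 147.075 -94.050
6 4 -299.258 203.506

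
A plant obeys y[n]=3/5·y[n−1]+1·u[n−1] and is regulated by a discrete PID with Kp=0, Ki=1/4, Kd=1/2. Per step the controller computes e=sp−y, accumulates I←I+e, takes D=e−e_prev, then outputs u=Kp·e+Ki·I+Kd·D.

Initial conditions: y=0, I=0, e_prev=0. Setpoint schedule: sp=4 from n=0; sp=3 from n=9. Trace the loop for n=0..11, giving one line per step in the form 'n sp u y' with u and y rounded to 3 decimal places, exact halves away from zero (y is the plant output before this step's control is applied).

(exact arithmetic carried between steps; '≈' marks a value shown rounded to 6 d.p. or computed from one; I and e_prev carry over from the previous line; the table rounds u and y to 3 d.p., halves away from zero)
n=0: y=0, sp=4, e=sp−y=4; I=4, D=e−e_prev=4; u=0·4+1/4·4+1/2·4=3; next y=3/5·0+1·3=3
n=1: y=3, sp=4, e=sp−y=1; I=5, D=e−e_prev=-3; u=0·1+1/4·5+1/2·(-3)=-0.25; next y=3/5·3+1·(-0.25)=1.55
n=2: y=1.55, sp=4, e=sp−y=2.45; I=7.45, D=e−e_prev=1.45; u=0·2.45+1/4·7.45+1/2·1.45=2.5875; next y=3/5·1.55+1·2.5875=3.5175
n=3: y=3.5175, sp=4, e=sp−y=0.4825; I=7.9325, D=e−e_prev=-1.9675; u=0·0.4825+1/4·7.9325+1/2·(-1.9675)=0.999375; next y=3/5·3.5175+1·0.999375=3.109875
n=4: y=3.109875, sp=4, e=sp−y=0.890125; I=8.822625, D=e−e_prev=0.407625; u=0·0.890125+1/4·8.822625+1/2·0.407625≈2.409469; next y=3/5·3.109875+1·2.409469≈4.275394
n=5: y≈4.275394, sp=4, e=sp−y≈-0.275394; I≈8.547231, D=e−e_prev≈-1.165519; u=0·(-0.275394)+1/4·8.547231+1/2·(-1.165519)≈1.554048; next y=3/5·4.275394+1·1.554048≈4.119285
n=6: y≈4.119285, sp=4, e=sp−y≈-0.119285; I≈8.427947, D=e−e_prev≈0.156109; u=0·(-0.119285)+1/4·8.427947+1/2·0.156109≈2.185041; next y=3/5·4.119285+1·2.185041≈4.656612
n=7: y≈4.656612, sp=4, e=sp−y≈-0.656612; I≈7.771335, D=e−e_prev≈-0.537327; u=0·(-0.656612)+1/4·7.771335+1/2·(-0.537327)≈1.674170; next y=3/5·4.656612+1·1.674170≈4.468137
n=8: y≈4.468137, sp=4, e=sp−y≈-0.468137; I≈7.303197, D=e−e_prev≈0.188475; u=0·(-0.468137)+1/4·7.303197+1/2·0.188475≈1.920037; next y=3/5·4.468137+1·1.920037≈4.600919
n=9: y≈4.600919, sp=3, e=sp−y≈-1.600919; I≈5.702278, D=e−e_prev≈-1.132782; u=0·(-1.600919)+1/4·5.702278+1/2·(-1.132782)≈0.859179; next y=3/5·4.600919+1·0.859179≈3.619730
n=10: y≈3.619730, sp=3, e=sp−y≈-0.619730; I≈5.082548, D=e−e_prev≈0.981189; u=0·(-0.619730)+1/4·5.082548+1/2·0.981189≈1.761232; next y=3/5·3.619730+1·1.761232≈3.933070
n=11: y≈3.933070, sp=3, e=sp−y≈-0.933070; I≈4.149479, D=e−e_prev≈-0.313340; u=0·(-0.933070)+1/4·4.149479+1/2·(-0.313340)≈0.880700; next y=3/5·3.933070+1·0.880700≈3.240542

0 4 3.000 0.000
1 4 -0.250 3.000
2 4 2.588 1.550
3 4 0.999 3.518
4 4 2.409 3.110
5 4 1.554 4.275
6 4 2.185 4.119
7 4 1.674 4.657
8 4 1.920 4.468
9 3 0.859 4.601
10 3 1.761 3.620
11 3 0.881 3.933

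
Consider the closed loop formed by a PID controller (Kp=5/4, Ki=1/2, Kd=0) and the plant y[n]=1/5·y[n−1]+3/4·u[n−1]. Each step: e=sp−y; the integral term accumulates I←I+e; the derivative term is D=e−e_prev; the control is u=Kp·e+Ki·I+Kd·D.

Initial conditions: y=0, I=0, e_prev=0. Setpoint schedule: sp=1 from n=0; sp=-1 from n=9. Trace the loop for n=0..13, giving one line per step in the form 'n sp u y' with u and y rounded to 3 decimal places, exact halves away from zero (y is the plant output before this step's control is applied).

0 1 1.750 0.000
1 1 -0.047 1.313
2 1 1.696 0.227
3 1 0.175 1.317
4 1 1.631 0.394
5 1 0.345 1.302
6 1 1.564 0.519
7 1 0.479 1.277
8 1 1.500 0.614
9 -1 -2.916 1.248
10 -1 1.534 -1.937
11 -1 -2.723 0.763
12 -1 1.038 -1.890
13 -1 -2.525 0.400

(exact arithmetic carried between steps; '≈' marks a value shown rounded to 6 d.p. or computed from one; I and e_prev carry over from the previous line; the table rounds u and y to 3 d.p., halves away from zero)
n=0: y=0, sp=1, e=sp−y=1; I=1, D=e−e_prev=1; u=5/4·1+1/2·1+0·1=1.75; next y=1/5·0+3/4·1.75=1.3125
n=1: y=1.3125, sp=1, e=sp−y=-0.3125; I=0.6875, D=e−e_prev=-1.3125; u=5/4·(-0.3125)+1/2·0.6875+0·(-1.3125)=-0.046875; next y=1/5·1.3125+3/4·(-0.046875)≈0.227344
n=2: y≈0.227344, sp=1, e=sp−y≈0.772656; I≈1.460156, D=e−e_prev≈1.085156; u=5/4·0.772656+1/2·1.460156+0·1.085156≈1.695898; next y=1/5·0.227344+3/4·1.695898≈1.317393
n=3: y≈1.317393, sp=1, e=sp−y≈-0.317393; I≈1.142764, D=e−e_prev≈-1.090049; u=5/4·(-0.317393)+1/2·1.142764+0·(-1.090049)≈0.174641; next y=1/5·1.317393+3/4·0.174641≈0.394459
n=4: y≈0.394459, sp=1, e=sp−y≈0.605541; I≈1.748304, D=e−e_prev≈0.922933; u=5/4·0.605541+1/2·1.748304+0·0.922933≈1.631078; next y=1/5·0.394459+3/4·1.631078≈1.302200
n=5: y≈1.302200, sp=1, e=sp−y≈-0.302200; I≈1.446104, D=e−e_prev≈-0.907741; u=5/4·(-0.302200)+1/2·1.446104+0·(-0.907741)≈0.345302; next y=1/5·1.302200+3/4·0.345302≈0.519416
n=6: y≈0.519416, sp=1, e=sp−y≈0.480584; I≈1.926688, D=e−e_prev≈0.782784; u=5/4·0.480584+1/2·1.926688+0·0.782784≈1.564074; next y=1/5·0.519416+3/4·1.564074≈1.276938
n=7: y≈1.276938, sp=1, e=sp−y≈-0.276938; I≈1.649749, D=e−e_prev≈-0.757522; u=5/4·(-0.276938)+1/2·1.649749+0·(-0.757522)≈0.478702; next y=1/5·1.276938+3/4·0.478702≈0.614414
n=8: y≈0.614414, sp=1, e=sp−y≈0.385586; I≈2.035335, D=e−e_prev≈0.662525; u=5/4·0.385586+1/2·2.035335+0·0.662525≈1.499650; next y=1/5·0.614414+3/4·1.499650≈1.247621
n=9: y≈1.247621, sp=-1, e=sp−y≈-2.247621; I≈-0.212285, D=e−e_prev≈-2.633207; u=5/4·(-2.247621)+1/2·(-0.212285)+0·(-2.633207)≈-2.915668; next y=1/5·1.247621+3/4·(-2.915668)≈-1.937227
n=10: y≈-1.937227, sp=-1, e=sp−y≈0.937227; I≈0.724942, D=e−e_prev≈3.184848; u=5/4·0.937227+1/2·0.724942+0·3.184848≈1.534005; next y=1/5·(-1.937227)+3/4·1.534005≈0.763058
n=11: y≈0.763058, sp=-1, e=sp−y≈-1.763058; I≈-1.038116, D=e−e_prev≈-2.700285; u=5/4·(-1.763058)+1/2·(-1.038116)+0·(-2.700285)≈-2.722881; next y=1/5·0.763058+3/4·(-2.722881)≈-1.889549
n=12: y≈-1.889549, sp=-1, e=sp−y≈0.889549; I≈-0.148567, D=e−e_prev≈2.652607; u=5/4·0.889549+1/2·(-0.148567)+0·2.652607≈1.037653; next y=1/5·(-1.889549)+3/4·1.037653≈0.400330
n=13: y≈0.400330, sp=-1, e=sp−y≈-1.400330; I≈-1.548897, D=e−e_prev≈-2.289879; u=5/4·(-1.400330)+1/2·(-1.548897)+0·(-2.289879)≈-2.524861; next y=1/5·0.400330+3/4·(-2.524861)≈-1.813579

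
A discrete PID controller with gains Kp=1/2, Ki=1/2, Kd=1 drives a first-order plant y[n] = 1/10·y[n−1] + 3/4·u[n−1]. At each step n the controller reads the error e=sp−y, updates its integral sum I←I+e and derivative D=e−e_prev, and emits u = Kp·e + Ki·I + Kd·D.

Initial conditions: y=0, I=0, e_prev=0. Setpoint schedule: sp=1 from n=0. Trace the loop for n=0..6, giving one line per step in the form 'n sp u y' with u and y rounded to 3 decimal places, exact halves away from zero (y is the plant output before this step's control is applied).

0 1 2.000 0.000
1 1 -1.500 1.500
2 1 4.700 -0.975
3 1 -5.593 3.428
4 1 12.155 -3.852
5 1 -17.863 8.731
6 1 33.364 -12.525

(exact arithmetic carried between steps; '≈' marks a value shown rounded to 6 d.p. or computed from one; I and e_prev carry over from the previous line; the table rounds u and y to 3 d.p., halves away from zero)
n=0: y=0, sp=1, e=sp−y=1; I=1, D=e−e_prev=1; u=1/2·1+1/2·1+1·1=2; next y=1/10·0+3/4·2=1.5
n=1: y=1.5, sp=1, e=sp−y=-0.5; I=0.5, D=e−e_prev=-1.5; u=1/2·(-0.5)+1/2·0.5+1·(-1.5)=-1.5; next y=1/10·1.5+3/4·(-1.5)=-0.975
n=2: y=-0.975, sp=1, e=sp−y=1.975; I=2.475, D=e−e_prev=2.475; u=1/2·1.975+1/2·2.475+1·2.475=4.7; next y=1/10·(-0.975)+3/4·4.7=3.4275
n=3: y=3.4275, sp=1, e=sp−y=-2.4275; I=0.0475, D=e−e_prev=-4.4025; u=1/2·(-2.4275)+1/2·0.0475+1·(-4.4025)=-5.5925; next y=1/10·3.4275+3/4·(-5.5925)=-3.851625
n=4: y=-3.851625, sp=1, e=sp−y=4.851625; I=4.899125, D=e−e_prev=7.279125; u=1/2·4.851625+1/2·4.899125+1·7.279125=12.1545; next y=1/10·(-3.851625)+3/4·12.1545≈8.730713
n=5: y≈8.730713, sp=1, e=sp−y≈-7.730713; I≈-2.831588, D=e−e_prev≈-12.582338; u=1/2·(-7.730713)+1/2·(-2.831588)+1·(-12.582338)≈-17.863488; next y=1/10·8.730713+3/4·(-17.863488)≈-12.524544
n=6: y≈-12.524544, sp=1, e=sp−y≈13.524544; I≈10.692957, D=e−e_prev≈21.255257; u=1/2·13.524544+1/2·10.692957+1·21.255257≈33.364008; next y=1/10·(-12.524544)+3/4·33.364008≈23.770551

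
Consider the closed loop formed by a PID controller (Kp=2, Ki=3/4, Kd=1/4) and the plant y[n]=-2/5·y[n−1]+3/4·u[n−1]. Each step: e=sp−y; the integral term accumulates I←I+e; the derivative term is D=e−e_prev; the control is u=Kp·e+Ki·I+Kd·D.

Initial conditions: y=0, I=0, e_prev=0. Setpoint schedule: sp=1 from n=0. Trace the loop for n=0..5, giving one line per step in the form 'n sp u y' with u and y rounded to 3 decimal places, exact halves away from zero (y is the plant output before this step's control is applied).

(exact arithmetic carried between steps; '≈' marks a value shown rounded to 6 d.p. or computed from one; I and e_prev carry over from the previous line; the table rounds u and y to 3 d.p., halves away from zero)
n=0: y=0, sp=1, e=sp−y=1; I=1, D=e−e_prev=1; u=2·1+3/4·1+1/4·1=3; next y=-2/5·0+3/4·3=2.25
n=1: y=2.25, sp=1, e=sp−y=-1.25; I=-0.25, D=e−e_prev=-2.25; u=2·(-1.25)+3/4·(-0.25)+1/4·(-2.25)=-3.25; next y=-2/5·2.25+3/4·(-3.25)=-3.3375
n=2: y=-3.3375, sp=1, e=sp−y=4.3375; I=4.0875, D=e−e_prev=5.5875; u=2·4.3375+3/4·4.0875+1/4·5.5875=13.1375; next y=-2/5·(-3.3375)+3/4·13.1375=11.188125
n=3: y=11.188125, sp=1, e=sp−y=-10.188125; I=-6.100625, D=e−e_prev=-14.525625; u=2·(-10.188125)+3/4·(-6.100625)+1/4·(-14.525625)=-28.583125; next y=-2/5·11.188125+3/4·(-28.583125)≈-25.912594
n=4: y≈-25.912594, sp=1, e=sp−y≈26.912594; I≈20.811969, D=e−e_prev≈37.100719; u=2·26.912594+3/4·20.811969+1/4·37.100719≈78.709344; next y=-2/5·(-25.912594)+3/4·78.709344≈69.397045
n=5: y≈69.397045, sp=1, e=sp−y≈-68.397045; I≈-47.585077, D=e−e_prev≈-95.309639; u=2·(-68.397045)+3/4·(-47.585077)+1/4·(-95.309639)≈-196.310308; next y=-2/5·69.397045+3/4·(-196.310308)≈-174.991549

0 1 3.000 0.000
1 1 -3.250 2.250
2 1 13.138 -3.338
3 1 -28.583 11.188
4 1 78.709 -25.913
5 1 -196.310 69.397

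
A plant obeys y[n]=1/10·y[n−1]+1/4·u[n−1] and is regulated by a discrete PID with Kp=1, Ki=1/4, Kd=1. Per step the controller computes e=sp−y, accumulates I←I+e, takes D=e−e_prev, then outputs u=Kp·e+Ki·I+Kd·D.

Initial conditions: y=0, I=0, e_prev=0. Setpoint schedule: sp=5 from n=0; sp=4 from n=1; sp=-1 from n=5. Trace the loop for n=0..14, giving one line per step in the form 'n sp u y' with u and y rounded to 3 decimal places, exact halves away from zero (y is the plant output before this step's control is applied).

(exact arithmetic carried between steps; '≈' marks a value shown rounded to 6 d.p. or computed from one; I and e_prev carry over from the previous line; the table rounds u and y to 3 d.p., halves away from zero)
n=0: y=0, sp=5, e=sp−y=5; I=5, D=e−e_prev=5; u=1·5+1/4·5+1·5=11.25; next y=1/10·0+1/4·11.25=2.8125
n=1: y=2.8125, sp=4, e=sp−y=1.1875; I=6.1875, D=e−e_prev=-3.8125; u=1·1.1875+1/4·6.1875+1·(-3.8125)=-1.078125; next y=1/10·2.8125+1/4·(-1.078125)≈0.011719
n=2: y≈0.011719, sp=4, e=sp−y≈3.988281; I≈10.175781, D=e−e_prev≈2.800781; u=1·3.988281+1/4·10.175781+1·2.800781≈9.333008; next y=1/10·0.011719+1/4·9.333008≈2.334424
n=3: y≈2.334424, sp=4, e=sp−y≈1.665576; I≈11.841357, D=e−e_prev≈-2.322705; u=1·1.665576+1/4·11.841357+1·(-2.322705)≈2.303210; next y=1/10·2.334424+1/4·2.303210≈0.809245
n=4: y≈0.809245, sp=4, e=sp−y≈3.190755; I≈15.032112, D=e−e_prev≈1.525179; u=1·3.190755+1/4·15.032112+1·1.525179≈8.473962; next y=1/10·0.809245+1/4·8.473962≈2.199415
n=5: y≈2.199415, sp=-1, e=sp−y≈-3.199415; I≈11.832697, D=e−e_prev≈-6.390170; u=1·(-3.199415)+1/4·11.832697+1·(-6.390170)≈-6.631411; next y=1/10·2.199415+1/4·(-6.631411)≈-1.437911
n=6: y≈-1.437911, sp=-1, e=sp−y≈0.437911; I≈12.270609, D=e−e_prev≈3.637326; u=1·0.437911+1/4·12.270609+1·3.637326≈7.142889; next y=1/10·(-1.437911)+1/4·7.142889≈1.641931
n=7: y≈1.641931, sp=-1, e=sp−y≈-2.641931; I≈9.628677, D=e−e_prev≈-3.079842; u=1·(-2.641931)+1/4·9.628677+1·(-3.079842)≈-3.314604; next y=1/10·1.641931+1/4·(-3.314604)≈-0.664458
n=8: y≈-0.664458, sp=-1, e=sp−y≈-0.335542; I≈9.293135, D=e−e_prev≈2.306389; u=1·(-0.335542)+1/4·9.293135+1·2.306389≈4.294131; next y=1/10·(-0.664458)+1/4·4.294131≈1.007087
n=9: y≈1.007087, sp=-1, e=sp−y≈-2.007087; I≈7.286048, D=e−e_prev≈-1.671545; u=1·(-2.007087)+1/4·7.286048+1·(-1.671545)≈-1.857120; next y=1/10·1.007087+1/4·(-1.857120)≈-0.363571
n=10: y≈-0.363571, sp=-1, e=sp−y≈-0.636429; I≈6.649620, D=e−e_prev≈1.370658; u=1·(-0.636429)+1/4·6.649620+1·1.370658≈2.396634; next y=1/10·(-0.363571)+1/4·2.396634≈0.562801
n=11: y≈0.562801, sp=-1, e=sp−y≈-1.562801; I≈5.086818, D=e−e_prev≈-0.926373; u=1·(-1.562801)+1/4·5.086818+1·(-0.926373)≈-1.217470; next y=1/10·0.562801+1/4·(-1.217470)≈-0.248087
n=12: y≈-0.248087, sp=-1, e=sp−y≈-0.751913; I≈4.334905, D=e−e_prev≈0.810889; u=1·(-0.751913)+1/4·4.334905+1·0.810889≈1.142702; next y=1/10·(-0.248087)+1/4·1.142702≈0.260867
n=13: y≈0.260867, sp=-1, e=sp−y≈-1.260867; I≈3.074039, D=e−e_prev≈-0.508954; u=1·(-1.260867)+1/4·3.074039+1·(-0.508954)≈-1.001311; next y=1/10·0.260867+1/4·(-1.001311)≈-0.224241
n=14: y≈-0.224241, sp=-1, e=sp−y≈-0.775759; I≈2.298280, D=e−e_prev≈0.485108; u=1·(-0.775759)+1/4·2.298280+1·0.485108≈0.283919; next y=1/10·(-0.224241)+1/4·0.283919≈0.048556

0 5 11.250 0.000
1 4 -1.078 2.813
2 4 9.333 0.012
3 4 2.303 2.334
4 4 8.474 0.809
5 -1 -6.631 2.199
6 -1 7.143 -1.438
7 -1 -3.315 1.642
8 -1 4.294 -0.664
9 -1 -1.857 1.007
10 -1 2.397 -0.364
11 -1 -1.217 0.563
12 -1 1.143 -0.248
13 -1 -1.001 0.261
14 -1 0.284 -0.224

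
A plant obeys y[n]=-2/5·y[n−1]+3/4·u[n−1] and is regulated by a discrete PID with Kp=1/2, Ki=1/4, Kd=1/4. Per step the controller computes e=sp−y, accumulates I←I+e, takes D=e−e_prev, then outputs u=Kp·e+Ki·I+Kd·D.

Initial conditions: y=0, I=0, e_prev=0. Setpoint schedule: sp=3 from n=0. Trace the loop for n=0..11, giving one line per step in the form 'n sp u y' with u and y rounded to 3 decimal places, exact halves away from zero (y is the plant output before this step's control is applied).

(exact arithmetic carried between steps; '≈' marks a value shown rounded to 6 d.p. or computed from one; I and e_prev carry over from the previous line; the table rounds u and y to 3 d.p., halves away from zero)
n=0: y=0, sp=3, e=sp−y=3; I=3, D=e−e_prev=3; u=1/2·3+1/4·3+1/4·3=3; next y=-2/5·0+3/4·3=2.25
n=1: y=2.25, sp=3, e=sp−y=0.75; I=3.75, D=e−e_prev=-2.25; u=1/2·0.75+1/4·3.75+1/4·(-2.25)=0.75; next y=-2/5·2.25+3/4·0.75=-0.3375
n=2: y=-0.3375, sp=3, e=sp−y=3.3375; I=7.0875, D=e−e_prev=2.5875; u=1/2·3.3375+1/4·7.0875+1/4·2.5875=4.0875; next y=-2/5·(-0.3375)+3/4·4.0875=3.200625
n=3: y=3.200625, sp=3, e=sp−y=-0.200625; I=6.886875, D=e−e_prev=-3.538125; u=1/2·(-0.200625)+1/4·6.886875+1/4·(-3.538125)=0.736875; next y=-2/5·3.200625+3/4·0.736875≈-0.727594
n=4: y≈-0.727594, sp=3, e=sp−y≈3.727594; I≈10.614469, D=e−e_prev≈3.928219; u=1/2·3.727594+1/4·10.614469+1/4·3.928219≈5.499469; next y=-2/5·(-0.727594)+3/4·5.499469≈4.415639
n=5: y≈4.415639, sp=3, e=sp−y≈-1.415639; I≈9.198830, D=e−e_prev≈-5.143233; u=1/2·(-1.415639)+1/4·9.198830+1/4·(-5.143233)≈0.306080; next y=-2/5·4.415639+3/4·0.306080≈-1.536696
n=6: y≈-1.536696, sp=3, e=sp−y≈4.536696; I≈13.735526, D=e−e_prev≈5.952335; u=1/2·4.536696+1/4·13.735526+1/4·5.952335≈7.190313; next y=-2/5·(-1.536696)+3/4·7.190313≈6.007413
n=7: y≈6.007413, sp=3, e=sp−y≈-3.007413; I≈10.728112, D=e−e_prev≈-7.544109; u=1/2·(-3.007413)+1/4·10.728112+1/4·(-7.544109)≈-0.707706; next y=-2/5·6.007413+3/4·(-0.707706)≈-2.933745
n=8: y≈-2.933745, sp=3, e=sp−y≈5.933745; I≈16.661857, D=e−e_prev≈8.941158; u=1/2·5.933745+1/4·16.661857+1/4·8.941158≈9.367626; next y=-2/5·(-2.933745)+3/4·9.367626≈8.199217
n=9: y≈8.199217, sp=3, e=sp−y≈-5.199217; I≈11.462640, D=e−e_prev≈-11.132962; u=1/2·(-5.199217)+1/4·11.462640+1/4·(-11.132962)≈-2.517189; next y=-2/5·8.199217+3/4·(-2.517189)≈-5.167579
n=10: y≈-5.167579, sp=3, e=sp−y≈8.167579; I≈19.630218, D=e−e_prev≈13.366796; u=1/2·8.167579+1/4·19.630218+1/4·13.366796≈12.333043; next y=-2/5·(-5.167579)+3/4·12.333043≈11.316814
n=11: y≈11.316814, sp=3, e=sp−y≈-8.316814; I≈11.313405, D=e−e_prev≈-16.484393; u=1/2·(-8.316814)+1/4·11.313405+1/4·(-16.484393)≈-5.451154; next y=-2/5·11.316814+3/4·(-5.451154)≈-8.615091

0 3 3.000 0.000
1 3 0.750 2.250
2 3 4.088 -0.338
3 3 0.737 3.201
4 3 5.499 -0.728
5 3 0.306 4.416
6 3 7.190 -1.537
7 3 -0.708 6.007
8 3 9.368 -2.934
9 3 -2.517 8.199
10 3 12.333 -5.168
11 3 -5.451 11.317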